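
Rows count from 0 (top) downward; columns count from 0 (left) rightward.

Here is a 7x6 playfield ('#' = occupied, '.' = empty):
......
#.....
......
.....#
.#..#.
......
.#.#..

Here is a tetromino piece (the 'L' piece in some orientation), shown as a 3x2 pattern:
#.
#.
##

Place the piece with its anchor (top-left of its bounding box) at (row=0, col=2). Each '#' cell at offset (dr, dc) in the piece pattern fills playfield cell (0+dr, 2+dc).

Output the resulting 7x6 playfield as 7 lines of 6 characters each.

Answer: ..#...
#.#...
..##..
.....#
.#..#.
......
.#.#..

Derivation:
Fill (0+0,2+0) = (0,2)
Fill (0+1,2+0) = (1,2)
Fill (0+2,2+0) = (2,2)
Fill (0+2,2+1) = (2,3)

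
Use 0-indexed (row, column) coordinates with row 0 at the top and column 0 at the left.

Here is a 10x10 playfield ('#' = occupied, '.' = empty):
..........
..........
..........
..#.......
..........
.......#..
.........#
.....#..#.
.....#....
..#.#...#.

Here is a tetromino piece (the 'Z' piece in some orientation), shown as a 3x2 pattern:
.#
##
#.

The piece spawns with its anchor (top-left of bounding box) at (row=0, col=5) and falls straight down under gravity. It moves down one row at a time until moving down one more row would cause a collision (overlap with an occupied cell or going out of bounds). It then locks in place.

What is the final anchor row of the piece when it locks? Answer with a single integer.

Answer: 4

Derivation:
Spawn at (row=0, col=5). Try each row:
  row 0: fits
  row 1: fits
  row 2: fits
  row 3: fits
  row 4: fits
  row 5: blocked -> lock at row 4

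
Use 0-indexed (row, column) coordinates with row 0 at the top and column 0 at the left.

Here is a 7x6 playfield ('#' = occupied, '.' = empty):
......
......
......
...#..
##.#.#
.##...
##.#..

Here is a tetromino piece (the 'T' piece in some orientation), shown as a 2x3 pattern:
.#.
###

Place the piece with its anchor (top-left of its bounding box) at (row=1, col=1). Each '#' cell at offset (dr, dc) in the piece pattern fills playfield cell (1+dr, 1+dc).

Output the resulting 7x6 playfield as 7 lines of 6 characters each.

Fill (1+0,1+1) = (1,2)
Fill (1+1,1+0) = (2,1)
Fill (1+1,1+1) = (2,2)
Fill (1+1,1+2) = (2,3)

Answer: ......
..#...
.###..
...#..
##.#.#
.##...
##.#..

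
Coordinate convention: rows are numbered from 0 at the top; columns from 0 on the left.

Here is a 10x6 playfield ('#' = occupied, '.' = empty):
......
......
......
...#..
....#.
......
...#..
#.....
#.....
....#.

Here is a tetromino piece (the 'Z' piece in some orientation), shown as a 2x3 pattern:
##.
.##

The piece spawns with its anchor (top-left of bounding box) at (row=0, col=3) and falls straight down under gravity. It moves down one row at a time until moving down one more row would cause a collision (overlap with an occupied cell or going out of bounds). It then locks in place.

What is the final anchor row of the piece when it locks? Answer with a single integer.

Spawn at (row=0, col=3). Try each row:
  row 0: fits
  row 1: fits
  row 2: fits
  row 3: blocked -> lock at row 2

Answer: 2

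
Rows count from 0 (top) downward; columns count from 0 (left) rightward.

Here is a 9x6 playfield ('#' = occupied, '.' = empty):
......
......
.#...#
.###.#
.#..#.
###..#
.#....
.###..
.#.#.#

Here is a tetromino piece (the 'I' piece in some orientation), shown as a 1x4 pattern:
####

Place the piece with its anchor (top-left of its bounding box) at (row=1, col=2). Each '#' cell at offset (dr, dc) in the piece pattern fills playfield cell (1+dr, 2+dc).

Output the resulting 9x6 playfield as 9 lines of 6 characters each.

Fill (1+0,2+0) = (1,2)
Fill (1+0,2+1) = (1,3)
Fill (1+0,2+2) = (1,4)
Fill (1+0,2+3) = (1,5)

Answer: ......
..####
.#...#
.###.#
.#..#.
###..#
.#....
.###..
.#.#.#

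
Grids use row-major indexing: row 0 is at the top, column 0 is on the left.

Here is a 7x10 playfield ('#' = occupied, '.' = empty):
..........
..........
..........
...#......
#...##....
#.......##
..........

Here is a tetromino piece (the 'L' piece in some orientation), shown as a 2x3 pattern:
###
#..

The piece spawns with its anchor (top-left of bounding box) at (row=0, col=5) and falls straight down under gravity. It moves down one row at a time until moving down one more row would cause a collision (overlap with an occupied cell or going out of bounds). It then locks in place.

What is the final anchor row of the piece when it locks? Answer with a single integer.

Answer: 2

Derivation:
Spawn at (row=0, col=5). Try each row:
  row 0: fits
  row 1: fits
  row 2: fits
  row 3: blocked -> lock at row 2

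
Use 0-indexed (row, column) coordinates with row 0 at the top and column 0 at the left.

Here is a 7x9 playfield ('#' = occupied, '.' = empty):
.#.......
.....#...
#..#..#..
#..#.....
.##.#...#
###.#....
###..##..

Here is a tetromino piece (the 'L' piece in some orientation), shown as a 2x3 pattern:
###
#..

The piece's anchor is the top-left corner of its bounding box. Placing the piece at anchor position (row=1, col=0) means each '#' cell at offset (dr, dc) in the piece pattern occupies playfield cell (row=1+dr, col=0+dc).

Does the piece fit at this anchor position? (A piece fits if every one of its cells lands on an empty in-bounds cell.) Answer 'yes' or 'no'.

Answer: no

Derivation:
Check each piece cell at anchor (1, 0):
  offset (0,0) -> (1,0): empty -> OK
  offset (0,1) -> (1,1): empty -> OK
  offset (0,2) -> (1,2): empty -> OK
  offset (1,0) -> (2,0): occupied ('#') -> FAIL
All cells valid: no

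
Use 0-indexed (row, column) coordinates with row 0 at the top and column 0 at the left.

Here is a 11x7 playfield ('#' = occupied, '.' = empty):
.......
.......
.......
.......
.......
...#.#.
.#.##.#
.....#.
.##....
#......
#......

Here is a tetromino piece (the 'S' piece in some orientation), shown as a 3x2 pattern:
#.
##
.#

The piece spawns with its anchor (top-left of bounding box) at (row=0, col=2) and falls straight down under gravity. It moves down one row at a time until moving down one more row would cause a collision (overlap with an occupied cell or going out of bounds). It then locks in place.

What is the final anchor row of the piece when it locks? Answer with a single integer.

Spawn at (row=0, col=2). Try each row:
  row 0: fits
  row 1: fits
  row 2: fits
  row 3: blocked -> lock at row 2

Answer: 2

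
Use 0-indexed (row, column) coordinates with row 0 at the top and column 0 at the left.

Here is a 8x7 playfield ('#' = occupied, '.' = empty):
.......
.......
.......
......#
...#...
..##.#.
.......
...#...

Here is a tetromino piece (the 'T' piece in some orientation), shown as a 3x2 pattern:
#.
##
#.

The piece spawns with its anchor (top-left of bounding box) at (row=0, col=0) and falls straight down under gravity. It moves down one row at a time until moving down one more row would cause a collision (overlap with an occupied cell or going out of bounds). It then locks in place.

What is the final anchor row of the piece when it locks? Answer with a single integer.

Answer: 5

Derivation:
Spawn at (row=0, col=0). Try each row:
  row 0: fits
  row 1: fits
  row 2: fits
  row 3: fits
  row 4: fits
  row 5: fits
  row 6: blocked -> lock at row 5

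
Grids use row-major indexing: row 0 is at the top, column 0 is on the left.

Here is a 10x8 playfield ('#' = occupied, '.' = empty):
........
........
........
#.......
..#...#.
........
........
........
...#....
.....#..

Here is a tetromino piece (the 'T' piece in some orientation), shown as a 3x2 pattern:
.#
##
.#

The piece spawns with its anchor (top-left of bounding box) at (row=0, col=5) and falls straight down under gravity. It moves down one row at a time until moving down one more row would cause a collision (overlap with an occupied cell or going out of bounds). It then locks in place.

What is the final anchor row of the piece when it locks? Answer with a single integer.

Answer: 1

Derivation:
Spawn at (row=0, col=5). Try each row:
  row 0: fits
  row 1: fits
  row 2: blocked -> lock at row 1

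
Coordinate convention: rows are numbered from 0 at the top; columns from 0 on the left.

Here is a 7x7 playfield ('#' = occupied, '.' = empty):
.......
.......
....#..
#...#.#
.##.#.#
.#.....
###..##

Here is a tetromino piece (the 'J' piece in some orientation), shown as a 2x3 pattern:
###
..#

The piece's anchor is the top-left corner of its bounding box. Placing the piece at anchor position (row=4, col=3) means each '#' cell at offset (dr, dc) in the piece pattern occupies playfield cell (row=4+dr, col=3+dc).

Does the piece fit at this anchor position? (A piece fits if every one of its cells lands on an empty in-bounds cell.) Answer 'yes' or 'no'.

Check each piece cell at anchor (4, 3):
  offset (0,0) -> (4,3): empty -> OK
  offset (0,1) -> (4,4): occupied ('#') -> FAIL
  offset (0,2) -> (4,5): empty -> OK
  offset (1,2) -> (5,5): empty -> OK
All cells valid: no

Answer: no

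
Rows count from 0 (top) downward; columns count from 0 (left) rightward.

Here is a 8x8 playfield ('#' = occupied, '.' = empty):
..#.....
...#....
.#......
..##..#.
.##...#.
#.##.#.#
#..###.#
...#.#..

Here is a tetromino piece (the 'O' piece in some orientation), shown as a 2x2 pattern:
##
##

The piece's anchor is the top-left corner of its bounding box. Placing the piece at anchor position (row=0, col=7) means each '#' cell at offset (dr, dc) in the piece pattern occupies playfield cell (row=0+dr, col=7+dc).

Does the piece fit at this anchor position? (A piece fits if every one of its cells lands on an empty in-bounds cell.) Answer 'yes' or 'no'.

Check each piece cell at anchor (0, 7):
  offset (0,0) -> (0,7): empty -> OK
  offset (0,1) -> (0,8): out of bounds -> FAIL
  offset (1,0) -> (1,7): empty -> OK
  offset (1,1) -> (1,8): out of bounds -> FAIL
All cells valid: no

Answer: no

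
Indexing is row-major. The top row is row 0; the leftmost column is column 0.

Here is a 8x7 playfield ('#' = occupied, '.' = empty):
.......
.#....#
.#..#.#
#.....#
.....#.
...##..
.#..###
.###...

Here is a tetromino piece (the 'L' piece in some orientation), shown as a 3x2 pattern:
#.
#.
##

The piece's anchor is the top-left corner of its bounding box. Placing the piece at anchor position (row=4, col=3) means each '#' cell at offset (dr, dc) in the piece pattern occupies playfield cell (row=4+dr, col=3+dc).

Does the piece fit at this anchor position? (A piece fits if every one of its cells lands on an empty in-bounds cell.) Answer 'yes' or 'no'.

Check each piece cell at anchor (4, 3):
  offset (0,0) -> (4,3): empty -> OK
  offset (1,0) -> (5,3): occupied ('#') -> FAIL
  offset (2,0) -> (6,3): empty -> OK
  offset (2,1) -> (6,4): occupied ('#') -> FAIL
All cells valid: no

Answer: no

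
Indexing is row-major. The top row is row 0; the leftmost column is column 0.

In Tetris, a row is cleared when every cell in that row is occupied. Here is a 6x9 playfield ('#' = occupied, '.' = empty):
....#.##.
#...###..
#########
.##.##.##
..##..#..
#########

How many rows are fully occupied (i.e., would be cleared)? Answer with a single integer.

Answer: 2

Derivation:
Check each row:
  row 0: 6 empty cells -> not full
  row 1: 5 empty cells -> not full
  row 2: 0 empty cells -> FULL (clear)
  row 3: 3 empty cells -> not full
  row 4: 6 empty cells -> not full
  row 5: 0 empty cells -> FULL (clear)
Total rows cleared: 2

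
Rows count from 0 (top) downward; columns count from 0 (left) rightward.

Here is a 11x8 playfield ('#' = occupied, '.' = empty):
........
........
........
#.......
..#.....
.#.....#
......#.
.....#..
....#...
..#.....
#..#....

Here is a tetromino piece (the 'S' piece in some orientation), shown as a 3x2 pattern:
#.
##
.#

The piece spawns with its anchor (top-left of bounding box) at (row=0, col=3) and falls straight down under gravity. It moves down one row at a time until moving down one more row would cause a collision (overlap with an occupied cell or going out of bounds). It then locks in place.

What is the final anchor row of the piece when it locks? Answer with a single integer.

Answer: 5

Derivation:
Spawn at (row=0, col=3). Try each row:
  row 0: fits
  row 1: fits
  row 2: fits
  row 3: fits
  row 4: fits
  row 5: fits
  row 6: blocked -> lock at row 5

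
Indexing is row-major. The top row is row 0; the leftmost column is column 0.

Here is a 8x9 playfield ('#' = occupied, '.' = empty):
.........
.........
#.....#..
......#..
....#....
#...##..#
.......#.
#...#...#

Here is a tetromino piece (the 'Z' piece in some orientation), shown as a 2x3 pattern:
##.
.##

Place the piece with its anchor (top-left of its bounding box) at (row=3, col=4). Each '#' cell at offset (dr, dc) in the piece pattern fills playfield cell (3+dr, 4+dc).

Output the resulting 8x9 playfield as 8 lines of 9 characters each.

Fill (3+0,4+0) = (3,4)
Fill (3+0,4+1) = (3,5)
Fill (3+1,4+1) = (4,5)
Fill (3+1,4+2) = (4,6)

Answer: .........
.........
#.....#..
....###..
....###..
#...##..#
.......#.
#...#...#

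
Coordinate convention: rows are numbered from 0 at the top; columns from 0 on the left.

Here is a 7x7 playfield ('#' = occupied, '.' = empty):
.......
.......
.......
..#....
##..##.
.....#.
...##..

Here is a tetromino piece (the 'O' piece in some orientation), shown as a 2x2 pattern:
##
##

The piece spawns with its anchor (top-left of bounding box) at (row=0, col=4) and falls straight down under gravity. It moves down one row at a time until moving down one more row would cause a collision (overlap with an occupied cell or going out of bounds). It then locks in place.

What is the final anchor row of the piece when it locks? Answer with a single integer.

Spawn at (row=0, col=4). Try each row:
  row 0: fits
  row 1: fits
  row 2: fits
  row 3: blocked -> lock at row 2

Answer: 2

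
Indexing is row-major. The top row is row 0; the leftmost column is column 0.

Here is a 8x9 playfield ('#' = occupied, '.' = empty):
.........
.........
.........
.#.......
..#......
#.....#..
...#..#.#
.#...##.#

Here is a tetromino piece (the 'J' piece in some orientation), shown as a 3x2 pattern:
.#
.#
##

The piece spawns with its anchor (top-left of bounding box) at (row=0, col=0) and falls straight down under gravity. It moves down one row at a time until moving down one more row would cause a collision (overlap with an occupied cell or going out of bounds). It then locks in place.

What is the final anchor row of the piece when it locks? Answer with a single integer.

Spawn at (row=0, col=0). Try each row:
  row 0: fits
  row 1: blocked -> lock at row 0

Answer: 0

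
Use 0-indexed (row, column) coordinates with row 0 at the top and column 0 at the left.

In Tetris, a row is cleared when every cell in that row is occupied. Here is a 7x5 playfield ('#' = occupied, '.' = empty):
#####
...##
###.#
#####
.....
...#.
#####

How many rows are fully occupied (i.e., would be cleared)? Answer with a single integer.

Check each row:
  row 0: 0 empty cells -> FULL (clear)
  row 1: 3 empty cells -> not full
  row 2: 1 empty cell -> not full
  row 3: 0 empty cells -> FULL (clear)
  row 4: 5 empty cells -> not full
  row 5: 4 empty cells -> not full
  row 6: 0 empty cells -> FULL (clear)
Total rows cleared: 3

Answer: 3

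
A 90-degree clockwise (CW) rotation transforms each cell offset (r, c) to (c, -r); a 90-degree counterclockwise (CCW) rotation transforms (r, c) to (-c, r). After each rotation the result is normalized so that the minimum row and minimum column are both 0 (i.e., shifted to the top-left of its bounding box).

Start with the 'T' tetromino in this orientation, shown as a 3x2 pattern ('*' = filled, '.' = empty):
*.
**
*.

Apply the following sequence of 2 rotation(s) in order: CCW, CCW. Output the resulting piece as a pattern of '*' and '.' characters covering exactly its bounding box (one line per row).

Answer: .*
**
.*

Derivation:
Start:
*.
**
*.
After rotation 1 (CCW):
.*.
***
After rotation 2 (CCW):
.*
**
.*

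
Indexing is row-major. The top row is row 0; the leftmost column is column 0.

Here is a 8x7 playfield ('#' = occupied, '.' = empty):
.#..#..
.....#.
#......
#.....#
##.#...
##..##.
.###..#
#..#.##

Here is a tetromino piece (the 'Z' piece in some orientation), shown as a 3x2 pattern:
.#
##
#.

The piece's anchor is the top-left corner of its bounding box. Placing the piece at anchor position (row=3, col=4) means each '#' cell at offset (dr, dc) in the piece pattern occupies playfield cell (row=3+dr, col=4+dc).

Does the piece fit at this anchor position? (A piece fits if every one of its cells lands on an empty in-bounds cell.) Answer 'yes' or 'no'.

Answer: no

Derivation:
Check each piece cell at anchor (3, 4):
  offset (0,1) -> (3,5): empty -> OK
  offset (1,0) -> (4,4): empty -> OK
  offset (1,1) -> (4,5): empty -> OK
  offset (2,0) -> (5,4): occupied ('#') -> FAIL
All cells valid: no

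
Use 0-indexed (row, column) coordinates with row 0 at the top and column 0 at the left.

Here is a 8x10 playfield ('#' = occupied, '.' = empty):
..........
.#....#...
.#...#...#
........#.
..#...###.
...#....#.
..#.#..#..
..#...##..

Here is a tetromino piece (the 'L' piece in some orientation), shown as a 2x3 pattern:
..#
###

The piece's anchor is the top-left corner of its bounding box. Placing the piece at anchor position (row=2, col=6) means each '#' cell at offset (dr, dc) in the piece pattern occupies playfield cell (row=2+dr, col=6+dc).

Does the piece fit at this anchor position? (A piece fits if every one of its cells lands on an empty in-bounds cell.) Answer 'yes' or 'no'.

Answer: no

Derivation:
Check each piece cell at anchor (2, 6):
  offset (0,2) -> (2,8): empty -> OK
  offset (1,0) -> (3,6): empty -> OK
  offset (1,1) -> (3,7): empty -> OK
  offset (1,2) -> (3,8): occupied ('#') -> FAIL
All cells valid: no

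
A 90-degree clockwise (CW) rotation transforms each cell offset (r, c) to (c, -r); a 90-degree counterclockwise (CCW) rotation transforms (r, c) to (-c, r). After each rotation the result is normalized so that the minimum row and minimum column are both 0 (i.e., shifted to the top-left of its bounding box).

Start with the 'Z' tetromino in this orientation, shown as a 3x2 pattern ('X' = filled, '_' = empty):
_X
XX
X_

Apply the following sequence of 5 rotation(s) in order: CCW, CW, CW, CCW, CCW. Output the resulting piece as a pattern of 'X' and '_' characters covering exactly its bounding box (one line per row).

Answer: XX_
_XX

Derivation:
Start:
_X
XX
X_
After rotation 1 (CCW):
XX_
_XX
After rotation 2 (CW):
_X
XX
X_
After rotation 3 (CW):
XX_
_XX
After rotation 4 (CCW):
_X
XX
X_
After rotation 5 (CCW):
XX_
_XX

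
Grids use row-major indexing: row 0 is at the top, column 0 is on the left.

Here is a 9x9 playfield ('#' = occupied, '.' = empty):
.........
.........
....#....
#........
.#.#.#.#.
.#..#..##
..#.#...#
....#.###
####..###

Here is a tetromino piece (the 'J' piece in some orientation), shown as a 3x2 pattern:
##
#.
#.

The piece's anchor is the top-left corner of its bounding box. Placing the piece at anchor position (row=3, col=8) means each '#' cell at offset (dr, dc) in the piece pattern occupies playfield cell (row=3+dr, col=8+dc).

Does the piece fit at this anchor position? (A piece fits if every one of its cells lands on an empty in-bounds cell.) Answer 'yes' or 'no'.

Answer: no

Derivation:
Check each piece cell at anchor (3, 8):
  offset (0,0) -> (3,8): empty -> OK
  offset (0,1) -> (3,9): out of bounds -> FAIL
  offset (1,0) -> (4,8): empty -> OK
  offset (2,0) -> (5,8): occupied ('#') -> FAIL
All cells valid: no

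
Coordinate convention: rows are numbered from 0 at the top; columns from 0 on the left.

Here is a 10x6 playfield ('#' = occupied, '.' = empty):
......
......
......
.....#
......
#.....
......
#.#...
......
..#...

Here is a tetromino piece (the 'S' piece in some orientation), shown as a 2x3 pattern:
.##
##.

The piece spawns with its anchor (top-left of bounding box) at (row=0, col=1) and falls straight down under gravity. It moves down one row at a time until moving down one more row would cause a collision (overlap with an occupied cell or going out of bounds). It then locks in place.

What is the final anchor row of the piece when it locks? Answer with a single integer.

Answer: 5

Derivation:
Spawn at (row=0, col=1). Try each row:
  row 0: fits
  row 1: fits
  row 2: fits
  row 3: fits
  row 4: fits
  row 5: fits
  row 6: blocked -> lock at row 5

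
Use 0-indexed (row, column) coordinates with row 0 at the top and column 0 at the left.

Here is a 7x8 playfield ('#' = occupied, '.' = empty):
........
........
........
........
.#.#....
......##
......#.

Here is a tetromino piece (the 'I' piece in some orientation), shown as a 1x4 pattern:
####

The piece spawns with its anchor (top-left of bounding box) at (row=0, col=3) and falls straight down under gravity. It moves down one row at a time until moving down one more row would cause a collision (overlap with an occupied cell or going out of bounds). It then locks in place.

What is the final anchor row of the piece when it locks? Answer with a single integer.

Answer: 3

Derivation:
Spawn at (row=0, col=3). Try each row:
  row 0: fits
  row 1: fits
  row 2: fits
  row 3: fits
  row 4: blocked -> lock at row 3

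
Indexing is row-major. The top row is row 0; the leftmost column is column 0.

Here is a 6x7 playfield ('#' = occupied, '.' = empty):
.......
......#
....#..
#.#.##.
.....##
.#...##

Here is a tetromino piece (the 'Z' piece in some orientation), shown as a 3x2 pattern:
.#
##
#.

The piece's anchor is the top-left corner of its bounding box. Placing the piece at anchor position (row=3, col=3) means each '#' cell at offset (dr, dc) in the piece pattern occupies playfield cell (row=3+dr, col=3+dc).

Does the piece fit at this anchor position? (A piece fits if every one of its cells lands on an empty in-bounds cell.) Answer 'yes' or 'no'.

Answer: no

Derivation:
Check each piece cell at anchor (3, 3):
  offset (0,1) -> (3,4): occupied ('#') -> FAIL
  offset (1,0) -> (4,3): empty -> OK
  offset (1,1) -> (4,4): empty -> OK
  offset (2,0) -> (5,3): empty -> OK
All cells valid: no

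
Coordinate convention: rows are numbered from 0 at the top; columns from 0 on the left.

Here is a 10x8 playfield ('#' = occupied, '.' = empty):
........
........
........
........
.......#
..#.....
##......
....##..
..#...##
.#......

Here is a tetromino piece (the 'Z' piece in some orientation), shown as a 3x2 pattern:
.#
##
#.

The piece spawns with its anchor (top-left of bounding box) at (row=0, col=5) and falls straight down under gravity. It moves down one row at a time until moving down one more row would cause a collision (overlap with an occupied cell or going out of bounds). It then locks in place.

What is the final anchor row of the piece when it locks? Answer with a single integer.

Spawn at (row=0, col=5). Try each row:
  row 0: fits
  row 1: fits
  row 2: fits
  row 3: fits
  row 4: fits
  row 5: blocked -> lock at row 4

Answer: 4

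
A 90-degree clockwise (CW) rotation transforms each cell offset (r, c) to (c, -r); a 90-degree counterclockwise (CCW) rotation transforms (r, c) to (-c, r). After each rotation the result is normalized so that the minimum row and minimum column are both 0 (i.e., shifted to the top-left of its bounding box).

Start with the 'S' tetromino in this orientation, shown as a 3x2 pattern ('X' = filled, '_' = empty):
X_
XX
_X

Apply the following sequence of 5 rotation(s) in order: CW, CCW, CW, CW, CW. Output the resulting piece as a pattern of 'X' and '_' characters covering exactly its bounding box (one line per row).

Answer: _XX
XX_

Derivation:
Start:
X_
XX
_X
After rotation 1 (CW):
_XX
XX_
After rotation 2 (CCW):
X_
XX
_X
After rotation 3 (CW):
_XX
XX_
After rotation 4 (CW):
X_
XX
_X
After rotation 5 (CW):
_XX
XX_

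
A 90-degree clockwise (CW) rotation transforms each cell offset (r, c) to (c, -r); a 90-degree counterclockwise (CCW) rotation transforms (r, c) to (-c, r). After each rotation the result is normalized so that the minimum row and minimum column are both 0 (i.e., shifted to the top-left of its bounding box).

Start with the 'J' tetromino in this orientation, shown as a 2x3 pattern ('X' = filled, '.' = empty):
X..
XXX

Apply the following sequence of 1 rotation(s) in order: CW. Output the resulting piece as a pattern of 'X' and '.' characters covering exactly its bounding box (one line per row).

Answer: XX
X.
X.

Derivation:
Start:
X..
XXX
After rotation 1 (CW):
XX
X.
X.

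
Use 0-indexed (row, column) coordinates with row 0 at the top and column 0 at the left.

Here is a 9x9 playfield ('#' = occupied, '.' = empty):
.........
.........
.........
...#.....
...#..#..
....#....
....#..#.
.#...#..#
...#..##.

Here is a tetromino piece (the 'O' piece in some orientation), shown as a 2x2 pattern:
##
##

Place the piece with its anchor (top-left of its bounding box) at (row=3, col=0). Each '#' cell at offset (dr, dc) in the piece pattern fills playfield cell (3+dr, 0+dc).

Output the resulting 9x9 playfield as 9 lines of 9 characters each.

Answer: .........
.........
.........
##.#.....
##.#..#..
....#....
....#..#.
.#...#..#
...#..##.

Derivation:
Fill (3+0,0+0) = (3,0)
Fill (3+0,0+1) = (3,1)
Fill (3+1,0+0) = (4,0)
Fill (3+1,0+1) = (4,1)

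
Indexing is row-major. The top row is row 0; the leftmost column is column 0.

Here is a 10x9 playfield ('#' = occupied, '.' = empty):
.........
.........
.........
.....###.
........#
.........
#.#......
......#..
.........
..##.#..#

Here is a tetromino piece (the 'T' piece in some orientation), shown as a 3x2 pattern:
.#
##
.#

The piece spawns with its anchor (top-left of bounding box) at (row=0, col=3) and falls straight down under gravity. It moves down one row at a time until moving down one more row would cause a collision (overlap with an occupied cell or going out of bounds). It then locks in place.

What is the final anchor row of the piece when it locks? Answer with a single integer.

Spawn at (row=0, col=3). Try each row:
  row 0: fits
  row 1: fits
  row 2: fits
  row 3: fits
  row 4: fits
  row 5: fits
  row 6: fits
  row 7: fits
  row 8: blocked -> lock at row 7

Answer: 7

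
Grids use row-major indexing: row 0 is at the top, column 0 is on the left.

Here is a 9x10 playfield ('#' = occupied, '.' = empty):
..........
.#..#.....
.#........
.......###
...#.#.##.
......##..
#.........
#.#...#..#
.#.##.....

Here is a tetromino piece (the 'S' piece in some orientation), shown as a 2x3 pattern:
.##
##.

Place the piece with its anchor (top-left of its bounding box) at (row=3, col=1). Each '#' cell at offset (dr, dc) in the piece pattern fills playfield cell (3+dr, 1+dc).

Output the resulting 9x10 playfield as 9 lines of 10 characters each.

Fill (3+0,1+1) = (3,2)
Fill (3+0,1+2) = (3,3)
Fill (3+1,1+0) = (4,1)
Fill (3+1,1+1) = (4,2)

Answer: ..........
.#..#.....
.#........
..##...###
.###.#.##.
......##..
#.........
#.#...#..#
.#.##.....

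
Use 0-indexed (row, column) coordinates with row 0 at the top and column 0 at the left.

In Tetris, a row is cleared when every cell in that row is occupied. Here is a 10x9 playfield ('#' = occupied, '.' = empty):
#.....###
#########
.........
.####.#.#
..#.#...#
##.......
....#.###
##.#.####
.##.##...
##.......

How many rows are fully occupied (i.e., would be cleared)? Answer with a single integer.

Check each row:
  row 0: 5 empty cells -> not full
  row 1: 0 empty cells -> FULL (clear)
  row 2: 9 empty cells -> not full
  row 3: 3 empty cells -> not full
  row 4: 6 empty cells -> not full
  row 5: 7 empty cells -> not full
  row 6: 5 empty cells -> not full
  row 7: 2 empty cells -> not full
  row 8: 5 empty cells -> not full
  row 9: 7 empty cells -> not full
Total rows cleared: 1

Answer: 1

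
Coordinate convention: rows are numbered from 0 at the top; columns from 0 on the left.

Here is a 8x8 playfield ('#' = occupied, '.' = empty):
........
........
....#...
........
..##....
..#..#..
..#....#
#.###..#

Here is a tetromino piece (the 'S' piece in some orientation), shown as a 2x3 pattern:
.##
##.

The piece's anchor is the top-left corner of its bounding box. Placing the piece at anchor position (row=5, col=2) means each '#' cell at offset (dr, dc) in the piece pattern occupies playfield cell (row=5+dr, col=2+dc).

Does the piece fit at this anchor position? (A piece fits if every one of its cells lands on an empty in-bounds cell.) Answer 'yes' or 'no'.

Check each piece cell at anchor (5, 2):
  offset (0,1) -> (5,3): empty -> OK
  offset (0,2) -> (5,4): empty -> OK
  offset (1,0) -> (6,2): occupied ('#') -> FAIL
  offset (1,1) -> (6,3): empty -> OK
All cells valid: no

Answer: no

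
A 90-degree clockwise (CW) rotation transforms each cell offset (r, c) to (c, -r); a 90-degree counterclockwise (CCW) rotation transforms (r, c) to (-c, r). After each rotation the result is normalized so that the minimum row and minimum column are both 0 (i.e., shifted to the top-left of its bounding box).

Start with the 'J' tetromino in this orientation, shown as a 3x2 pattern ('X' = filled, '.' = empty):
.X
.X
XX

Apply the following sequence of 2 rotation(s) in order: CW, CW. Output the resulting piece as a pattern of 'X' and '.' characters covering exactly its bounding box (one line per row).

Answer: XX
X.
X.

Derivation:
Start:
.X
.X
XX
After rotation 1 (CW):
X..
XXX
After rotation 2 (CW):
XX
X.
X.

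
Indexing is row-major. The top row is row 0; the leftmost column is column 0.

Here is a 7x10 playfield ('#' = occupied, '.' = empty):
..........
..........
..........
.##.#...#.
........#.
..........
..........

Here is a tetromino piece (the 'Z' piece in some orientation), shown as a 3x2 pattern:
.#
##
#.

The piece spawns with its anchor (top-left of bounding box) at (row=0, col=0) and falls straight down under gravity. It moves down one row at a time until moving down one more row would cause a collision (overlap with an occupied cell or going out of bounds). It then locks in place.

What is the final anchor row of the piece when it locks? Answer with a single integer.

Spawn at (row=0, col=0). Try each row:
  row 0: fits
  row 1: fits
  row 2: blocked -> lock at row 1

Answer: 1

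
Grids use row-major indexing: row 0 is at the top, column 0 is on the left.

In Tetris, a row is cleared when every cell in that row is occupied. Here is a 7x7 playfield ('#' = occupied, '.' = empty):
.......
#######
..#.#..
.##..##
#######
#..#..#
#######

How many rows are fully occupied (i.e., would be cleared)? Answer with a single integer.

Answer: 3

Derivation:
Check each row:
  row 0: 7 empty cells -> not full
  row 1: 0 empty cells -> FULL (clear)
  row 2: 5 empty cells -> not full
  row 3: 3 empty cells -> not full
  row 4: 0 empty cells -> FULL (clear)
  row 5: 4 empty cells -> not full
  row 6: 0 empty cells -> FULL (clear)
Total rows cleared: 3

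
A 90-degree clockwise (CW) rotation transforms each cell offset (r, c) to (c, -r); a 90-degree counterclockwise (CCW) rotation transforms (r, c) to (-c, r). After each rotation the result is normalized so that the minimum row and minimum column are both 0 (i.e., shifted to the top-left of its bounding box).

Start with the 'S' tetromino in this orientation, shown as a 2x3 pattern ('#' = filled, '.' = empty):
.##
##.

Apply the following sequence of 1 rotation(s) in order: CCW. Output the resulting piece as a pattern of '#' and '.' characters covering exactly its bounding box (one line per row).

Start:
.##
##.
After rotation 1 (CCW):
#.
##
.#

Answer: #.
##
.#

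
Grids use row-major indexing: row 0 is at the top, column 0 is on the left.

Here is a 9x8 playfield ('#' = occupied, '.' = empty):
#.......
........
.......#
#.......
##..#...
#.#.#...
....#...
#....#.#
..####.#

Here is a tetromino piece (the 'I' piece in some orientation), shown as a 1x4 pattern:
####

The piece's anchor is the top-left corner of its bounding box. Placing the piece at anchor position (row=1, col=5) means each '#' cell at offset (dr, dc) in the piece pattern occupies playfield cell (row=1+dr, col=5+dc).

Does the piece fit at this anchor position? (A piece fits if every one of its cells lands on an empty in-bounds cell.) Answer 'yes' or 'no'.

Check each piece cell at anchor (1, 5):
  offset (0,0) -> (1,5): empty -> OK
  offset (0,1) -> (1,6): empty -> OK
  offset (0,2) -> (1,7): empty -> OK
  offset (0,3) -> (1,8): out of bounds -> FAIL
All cells valid: no

Answer: no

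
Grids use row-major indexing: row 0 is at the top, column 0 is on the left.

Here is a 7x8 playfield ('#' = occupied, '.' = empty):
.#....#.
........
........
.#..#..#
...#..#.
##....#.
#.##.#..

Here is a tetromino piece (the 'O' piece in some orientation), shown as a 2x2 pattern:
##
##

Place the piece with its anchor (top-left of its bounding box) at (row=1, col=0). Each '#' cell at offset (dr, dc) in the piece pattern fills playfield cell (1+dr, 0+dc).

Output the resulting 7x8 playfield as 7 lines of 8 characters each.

Fill (1+0,0+0) = (1,0)
Fill (1+0,0+1) = (1,1)
Fill (1+1,0+0) = (2,0)
Fill (1+1,0+1) = (2,1)

Answer: .#....#.
##......
##......
.#..#..#
...#..#.
##....#.
#.##.#..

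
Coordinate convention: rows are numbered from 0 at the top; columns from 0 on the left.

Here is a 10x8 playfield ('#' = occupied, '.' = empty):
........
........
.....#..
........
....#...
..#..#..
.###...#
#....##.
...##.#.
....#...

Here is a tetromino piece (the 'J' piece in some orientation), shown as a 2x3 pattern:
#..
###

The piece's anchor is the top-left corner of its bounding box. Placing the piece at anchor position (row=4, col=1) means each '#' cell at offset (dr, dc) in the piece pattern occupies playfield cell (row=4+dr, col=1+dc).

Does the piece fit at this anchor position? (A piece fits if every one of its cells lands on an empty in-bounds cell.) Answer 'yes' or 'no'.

Answer: no

Derivation:
Check each piece cell at anchor (4, 1):
  offset (0,0) -> (4,1): empty -> OK
  offset (1,0) -> (5,1): empty -> OK
  offset (1,1) -> (5,2): occupied ('#') -> FAIL
  offset (1,2) -> (5,3): empty -> OK
All cells valid: no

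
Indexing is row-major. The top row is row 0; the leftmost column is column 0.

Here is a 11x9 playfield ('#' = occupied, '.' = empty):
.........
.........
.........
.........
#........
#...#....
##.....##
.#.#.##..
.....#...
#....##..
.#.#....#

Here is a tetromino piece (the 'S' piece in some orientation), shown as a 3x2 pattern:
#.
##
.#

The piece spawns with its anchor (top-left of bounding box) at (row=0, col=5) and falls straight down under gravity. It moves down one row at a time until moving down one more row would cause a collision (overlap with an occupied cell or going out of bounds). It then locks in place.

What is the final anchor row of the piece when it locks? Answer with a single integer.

Spawn at (row=0, col=5). Try each row:
  row 0: fits
  row 1: fits
  row 2: fits
  row 3: fits
  row 4: fits
  row 5: blocked -> lock at row 4

Answer: 4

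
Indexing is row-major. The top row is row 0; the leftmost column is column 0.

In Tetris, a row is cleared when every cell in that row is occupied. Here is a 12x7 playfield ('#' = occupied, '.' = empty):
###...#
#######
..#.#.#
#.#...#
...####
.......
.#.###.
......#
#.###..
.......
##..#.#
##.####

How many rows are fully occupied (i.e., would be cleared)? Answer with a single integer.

Answer: 1

Derivation:
Check each row:
  row 0: 3 empty cells -> not full
  row 1: 0 empty cells -> FULL (clear)
  row 2: 4 empty cells -> not full
  row 3: 4 empty cells -> not full
  row 4: 3 empty cells -> not full
  row 5: 7 empty cells -> not full
  row 6: 3 empty cells -> not full
  row 7: 6 empty cells -> not full
  row 8: 3 empty cells -> not full
  row 9: 7 empty cells -> not full
  row 10: 3 empty cells -> not full
  row 11: 1 empty cell -> not full
Total rows cleared: 1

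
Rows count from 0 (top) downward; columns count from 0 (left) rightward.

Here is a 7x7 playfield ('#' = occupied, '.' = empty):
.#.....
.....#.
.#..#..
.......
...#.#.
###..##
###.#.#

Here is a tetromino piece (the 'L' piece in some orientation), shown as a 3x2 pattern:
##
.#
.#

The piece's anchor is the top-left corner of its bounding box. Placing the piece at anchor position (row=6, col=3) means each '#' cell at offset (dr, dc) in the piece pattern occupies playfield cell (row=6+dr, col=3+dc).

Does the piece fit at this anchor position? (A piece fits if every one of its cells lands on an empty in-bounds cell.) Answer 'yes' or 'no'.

Answer: no

Derivation:
Check each piece cell at anchor (6, 3):
  offset (0,0) -> (6,3): empty -> OK
  offset (0,1) -> (6,4): occupied ('#') -> FAIL
  offset (1,1) -> (7,4): out of bounds -> FAIL
  offset (2,1) -> (8,4): out of bounds -> FAIL
All cells valid: no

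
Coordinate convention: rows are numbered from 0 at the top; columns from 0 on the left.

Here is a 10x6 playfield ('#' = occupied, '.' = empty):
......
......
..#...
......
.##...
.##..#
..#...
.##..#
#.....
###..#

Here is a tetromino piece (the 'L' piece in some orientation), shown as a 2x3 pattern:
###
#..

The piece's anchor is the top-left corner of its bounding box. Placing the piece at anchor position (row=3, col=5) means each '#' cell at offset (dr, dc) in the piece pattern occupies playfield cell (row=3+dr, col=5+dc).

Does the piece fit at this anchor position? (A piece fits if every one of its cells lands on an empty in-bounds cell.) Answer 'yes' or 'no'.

Answer: no

Derivation:
Check each piece cell at anchor (3, 5):
  offset (0,0) -> (3,5): empty -> OK
  offset (0,1) -> (3,6): out of bounds -> FAIL
  offset (0,2) -> (3,7): out of bounds -> FAIL
  offset (1,0) -> (4,5): empty -> OK
All cells valid: no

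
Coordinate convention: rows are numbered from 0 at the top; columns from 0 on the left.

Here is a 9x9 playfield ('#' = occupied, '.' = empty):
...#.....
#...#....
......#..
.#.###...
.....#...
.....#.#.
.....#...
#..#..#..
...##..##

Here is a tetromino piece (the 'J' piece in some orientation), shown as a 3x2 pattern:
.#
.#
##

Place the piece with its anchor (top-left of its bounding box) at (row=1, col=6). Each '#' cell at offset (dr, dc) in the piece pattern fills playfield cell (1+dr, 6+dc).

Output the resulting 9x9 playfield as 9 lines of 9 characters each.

Answer: ...#.....
#...#..#.
......##.
.#.#####.
.....#...
.....#.#.
.....#...
#..#..#..
...##..##

Derivation:
Fill (1+0,6+1) = (1,7)
Fill (1+1,6+1) = (2,7)
Fill (1+2,6+0) = (3,6)
Fill (1+2,6+1) = (3,7)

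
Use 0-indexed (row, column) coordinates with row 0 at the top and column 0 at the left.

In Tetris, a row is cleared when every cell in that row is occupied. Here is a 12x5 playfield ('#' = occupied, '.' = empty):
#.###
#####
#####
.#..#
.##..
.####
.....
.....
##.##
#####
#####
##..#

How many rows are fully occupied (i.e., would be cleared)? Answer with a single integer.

Check each row:
  row 0: 1 empty cell -> not full
  row 1: 0 empty cells -> FULL (clear)
  row 2: 0 empty cells -> FULL (clear)
  row 3: 3 empty cells -> not full
  row 4: 3 empty cells -> not full
  row 5: 1 empty cell -> not full
  row 6: 5 empty cells -> not full
  row 7: 5 empty cells -> not full
  row 8: 1 empty cell -> not full
  row 9: 0 empty cells -> FULL (clear)
  row 10: 0 empty cells -> FULL (clear)
  row 11: 2 empty cells -> not full
Total rows cleared: 4

Answer: 4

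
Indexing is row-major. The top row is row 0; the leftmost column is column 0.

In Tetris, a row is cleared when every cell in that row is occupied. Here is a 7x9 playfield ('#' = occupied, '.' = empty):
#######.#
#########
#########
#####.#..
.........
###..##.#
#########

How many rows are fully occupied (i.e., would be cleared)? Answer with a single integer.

Check each row:
  row 0: 1 empty cell -> not full
  row 1: 0 empty cells -> FULL (clear)
  row 2: 0 empty cells -> FULL (clear)
  row 3: 3 empty cells -> not full
  row 4: 9 empty cells -> not full
  row 5: 3 empty cells -> not full
  row 6: 0 empty cells -> FULL (clear)
Total rows cleared: 3

Answer: 3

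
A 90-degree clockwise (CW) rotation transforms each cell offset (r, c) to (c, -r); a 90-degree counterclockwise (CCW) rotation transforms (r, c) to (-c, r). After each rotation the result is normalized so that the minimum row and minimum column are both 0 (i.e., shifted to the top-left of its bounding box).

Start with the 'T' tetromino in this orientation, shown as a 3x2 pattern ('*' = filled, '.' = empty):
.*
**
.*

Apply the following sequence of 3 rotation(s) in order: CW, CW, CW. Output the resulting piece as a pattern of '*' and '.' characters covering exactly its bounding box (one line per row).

Answer: ***
.*.

Derivation:
Start:
.*
**
.*
After rotation 1 (CW):
.*.
***
After rotation 2 (CW):
*.
**
*.
After rotation 3 (CW):
***
.*.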